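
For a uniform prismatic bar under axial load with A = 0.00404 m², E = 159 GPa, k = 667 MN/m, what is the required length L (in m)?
Model: a uniform prismatic bar under axial load, so k = (A·E) / L.
Solve for L: L = (A·E) / k.
Convert to SI units:
  E = 159 GPa = 1.59 × 10¹¹ Pa
  k = 667 MN/m = 6.67 × 10⁸ N/m
Substitute:
  L = (0.00404 × (1.59 × 10¹¹)) / (6.67 × 10⁸)
  L = 0.9631 m
Final answer: L = 0.9631 m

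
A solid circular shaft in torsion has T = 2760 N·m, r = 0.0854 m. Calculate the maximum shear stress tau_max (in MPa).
Model: a solid circular shaft in torsion, so tau_max = (2·T) / (π·r^3).
Substitute:
  tau_max = (2 × 2760) / (π × 0.0854^3)
  tau_max = 2.821 × 10⁶ Pa
Convert: tau_max = 2.821 × 10⁶ Pa = 2.821 MPa
Final answer: tau_max = 2.821 MPa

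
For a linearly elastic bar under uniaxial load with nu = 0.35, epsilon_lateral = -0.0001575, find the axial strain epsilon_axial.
Model: a linearly elastic bar under uniaxial load, so epsilon_lateral = -nu·epsilon_axial.
Solve for epsilon_axial: epsilon_axial = -epsilon_lateral / nu.
Substitute:
  epsilon_axial = -(-0.0001575) / 0.35
  epsilon_axial = 0.00045
Final answer: epsilon_axial = 0.00045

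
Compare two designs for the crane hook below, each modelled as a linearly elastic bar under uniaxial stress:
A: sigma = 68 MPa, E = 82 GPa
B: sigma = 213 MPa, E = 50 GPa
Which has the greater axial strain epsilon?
Model: a linearly elastic bar under uniaxial stress, so epsilon = sigma / E (SI units).
  A: epsilon = (6.8 × 10⁷) / (8.2 × 10¹⁰) = 0.0008293
  B: epsilon = (2.13 × 10⁸) / (5 × 10¹⁰) = 0.00426
0.00426 > 0.0008293, so B is larger.
Final answer: B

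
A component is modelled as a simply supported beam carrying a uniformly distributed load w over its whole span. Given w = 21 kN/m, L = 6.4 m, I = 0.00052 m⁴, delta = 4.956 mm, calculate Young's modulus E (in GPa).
Model: a simply supported beam carrying a uniformly distributed load w over its whole span, so delta = (5·w·L^4) / (384·E·I).
Solve for E: E = (5·w·L^4) / (384·delta·I).
Convert to SI units:
  w = 21 kN/m = 21000 N/m
  delta = 4.956 mm = 0.004956 m
Substitute:
  E = (5 × 21000 × 6.4^4) / (384 × 0.004956 × 0.00052)
  E = 1.78 × 10¹¹ Pa
Convert: E = 1.78 × 10¹¹ Pa = 178 GPa
Final answer: E = 178 GPa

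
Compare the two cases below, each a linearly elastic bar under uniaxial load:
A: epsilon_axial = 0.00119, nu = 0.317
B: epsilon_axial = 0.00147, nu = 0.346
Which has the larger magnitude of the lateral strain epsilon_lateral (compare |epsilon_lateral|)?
Model: a linearly elastic bar under uniaxial load, so epsilon_lateral = -nu·epsilon_axial (SI units).
  A: epsilon_lateral = -(0.317 × 0.00119) = -0.0003772
  B: epsilon_lateral = -(0.346 × 0.00147) = -0.0005086
|epsilon_lateral|: A = 0.0003772, B = 0.0005086, so B is larger in magnitude.
Final answer: B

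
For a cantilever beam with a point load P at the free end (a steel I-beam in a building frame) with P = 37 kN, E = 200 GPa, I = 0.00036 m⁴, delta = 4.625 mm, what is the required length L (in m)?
Model: a cantilever beam with a point load P at the free end, so delta = (P·L^3) / (3·E·I).
Solve for L: L = ((3·delta·E·I) / P)^(1/3).
Convert to SI units:
  P = 37 kN = 37000 N
  E = 200 GPa = 2 × 10¹¹ Pa
  delta = 4.625 mm = 0.004625 m
Substitute:
  L = ((3 × 0.004625 × (2 × 10¹¹) × 0.00036) / 37000)^(1/3)
  L = 3 m
Final answer: L = 3 m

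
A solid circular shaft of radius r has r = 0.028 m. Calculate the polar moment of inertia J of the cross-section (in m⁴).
Model: a solid circular shaft of radius r, so J = (π·r^4) / 2.
Substitute:
  J = (π × 0.028^4) / 2
  J = 9.655 × 10⁻⁷ m⁴
Final answer: J = 9.655 × 10⁻⁷ m⁴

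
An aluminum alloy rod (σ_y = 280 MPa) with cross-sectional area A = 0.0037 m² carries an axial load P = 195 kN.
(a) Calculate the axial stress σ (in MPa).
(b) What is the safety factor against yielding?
(a) Axial stress σ = P/A. Convert P = 195 kN = 195000 N.
  σ = 195000 / 0.0037 = 5.27 × 10⁷ Pa = 52.7 MPa
(b) Safety factor SF = σ_y/σ = 280 / 52.7 = 5.313
Final answer: (a) σ = 52.7 MPa, (b) SF = 5.313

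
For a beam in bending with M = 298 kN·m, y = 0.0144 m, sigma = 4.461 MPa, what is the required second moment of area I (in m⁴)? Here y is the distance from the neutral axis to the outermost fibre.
Model: a beam in bending, so sigma = (M·y) / I.
Solve for I: I = (M·y) / sigma.
Convert to SI units:
  M = 298 kN·m = 298000 N·m
  sigma = 4.461 MPa = 4.461 × 10⁶ Pa
Substitute:
  I = (298000 × 0.0144) / (4.461 × 10⁶)
  I = 0.0009619 m⁴
Final answer: I = 0.0009619 m⁴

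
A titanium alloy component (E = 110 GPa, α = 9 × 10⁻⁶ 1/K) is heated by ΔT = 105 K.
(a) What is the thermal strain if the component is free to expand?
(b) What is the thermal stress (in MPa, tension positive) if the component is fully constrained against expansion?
(a) Free thermal strain ε_th = α·ΔT = (9 × 10⁻⁶) × 105 = 0.000945
(b) Fully constrained, the expansion is suppressed, so σ = -E·α·ΔT. Convert E = 110 GPa = 1.1 × 10¹¹ Pa.
  σ = -(1.1 × 10¹¹) × (9 × 10⁻⁶) × 105 = -1.04 × 10⁸ Pa = -104 MPa (compressive)
Final answer: (a) ε_th = 0.000945, (b) σ = -104 MPa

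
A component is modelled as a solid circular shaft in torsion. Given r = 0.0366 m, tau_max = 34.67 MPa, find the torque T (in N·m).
Model: a solid circular shaft in torsion, so tau_max = (2·T) / (π·r^3).
Solve for T: T = (π·tau_max·r^3) / 2.
Convert to SI units:
  tau_max = 34.67 MPa = 3.467 × 10⁷ Pa
Substitute:
  T = (π × (3.467 × 10⁷) × 0.0366^3) / 2
  T = 2670 N·m
Final answer: T = 2670 N·m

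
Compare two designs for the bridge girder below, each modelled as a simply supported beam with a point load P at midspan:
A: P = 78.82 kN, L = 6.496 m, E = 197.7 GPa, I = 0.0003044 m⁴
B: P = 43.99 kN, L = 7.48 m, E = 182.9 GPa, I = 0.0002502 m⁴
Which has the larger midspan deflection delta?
Model: a simply supported beam with a point load P at midspan, so delta = (P·L^3) / (48·E·I) (SI units).
  A: delta = (78820 × 6.496^3) / (48 × (1.977 × 10¹¹) × 0.0003044) = 0.00748 m = 7.48 mm
  B: delta = (43990 × 7.48^3) / (48 × (1.829 × 10¹¹) × 0.0002502) = 0.008381 m = 8.381 mm
8.381 mm > 7.48 mm, so B is larger.
Final answer: B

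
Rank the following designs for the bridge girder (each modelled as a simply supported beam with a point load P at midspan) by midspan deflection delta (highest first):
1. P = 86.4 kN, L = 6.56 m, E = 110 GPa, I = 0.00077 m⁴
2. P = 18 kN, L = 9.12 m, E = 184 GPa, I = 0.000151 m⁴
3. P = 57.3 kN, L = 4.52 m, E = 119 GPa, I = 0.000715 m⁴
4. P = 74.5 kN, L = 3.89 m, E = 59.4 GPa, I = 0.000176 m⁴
Model: a simply supported beam with a point load P at midspan, so delta = (P·L^3) / (48·E·I) (SI units).
  Case 1: delta = (86400 × 6.56^3) / (48 × (1.1 × 10¹¹) × 0.00077) = 0.005999 m = 5.999 mm
  Case 2: delta = (18000 × 9.12^3) / (48 × (1.84 × 10¹¹) × 0.000151) = 0.01024 m = 10.24 mm
  Case 3: delta = (57300 × 4.52^3) / (48 × (1.19 × 10¹¹) × 0.000715) = 0.001296 m = 1.296 mm
  Case 4: delta = (74500 × 3.89^3) / (48 × (5.94 × 10¹⁰) × 0.000176) = 0.008739 m = 8.739 mm
Ordering: 10.24 mm (case 2) > 8.739 mm (case 4) > 5.999 mm (case 1) > 1.296 mm (case 3)
Final answer: 2, 4, 1, 3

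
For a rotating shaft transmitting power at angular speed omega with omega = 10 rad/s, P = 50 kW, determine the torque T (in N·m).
Model: a rotating shaft transmitting power at angular speed omega, so P = T·omega.
Solve for T: T = P / omega.
Convert to SI units:
  P = 50 kW = 50000 W
Substitute:
  T = 50000 / 10
  T = 5000 N·m
Final answer: T = 5000 N·m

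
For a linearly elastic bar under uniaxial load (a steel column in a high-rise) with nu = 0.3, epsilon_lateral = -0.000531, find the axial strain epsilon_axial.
Model: a linearly elastic bar under uniaxial load, so epsilon_lateral = -nu·epsilon_axial.
Solve for epsilon_axial: epsilon_axial = -epsilon_lateral / nu.
Substitute:
  epsilon_axial = -(-0.000531) / 0.3
  epsilon_axial = 0.00177
Final answer: epsilon_axial = 0.00177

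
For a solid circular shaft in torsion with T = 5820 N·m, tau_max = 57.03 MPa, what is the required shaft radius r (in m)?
Model: a solid circular shaft in torsion, so tau_max = (2·T) / (π·r^3).
Solve for r: r = ((2·T) / (π·tau_max))^(1/3).
Convert to SI units:
  tau_max = 57.03 MPa = 5.703 × 10⁷ Pa
Substitute:
  r = ((2 × 5820) / (π × (5.703 × 10⁷)))^(1/3)
  r = 0.0402 m
Final answer: r = 0.0402 m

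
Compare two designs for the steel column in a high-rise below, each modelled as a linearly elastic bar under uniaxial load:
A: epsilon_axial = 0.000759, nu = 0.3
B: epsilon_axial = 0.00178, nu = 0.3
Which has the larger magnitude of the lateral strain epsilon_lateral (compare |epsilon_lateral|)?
Model: a linearly elastic bar under uniaxial load, so epsilon_lateral = -nu·epsilon_axial (SI units).
  A: epsilon_lateral = -(0.3 × 0.000759) = -0.0002277
  B: epsilon_lateral = -(0.3 × 0.00178) = -0.000534
|epsilon_lateral|: A = 0.0002277, B = 0.000534, so B is larger in magnitude.
Final answer: B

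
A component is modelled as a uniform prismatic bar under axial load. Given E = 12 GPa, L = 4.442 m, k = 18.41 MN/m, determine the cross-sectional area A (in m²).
Model: a uniform prismatic bar under axial load, so k = (A·E) / L.
Solve for A: A = (k·L) / E.
Convert to SI units:
  E = 12 GPa = 1.2 × 10¹⁰ Pa
  k = 18.41 MN/m = 1.841 × 10⁷ N/m
Substitute:
  A = ((1.841 × 10⁷) × 4.442) / (1.2 × 10¹⁰)
  A = 0.006815 m²
Final answer: A = 0.006815 m²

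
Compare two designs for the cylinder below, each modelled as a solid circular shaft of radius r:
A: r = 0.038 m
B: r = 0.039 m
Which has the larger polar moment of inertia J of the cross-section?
Model: a solid circular shaft of radius r, so J = (π·r^4) / 2 (SI units).
  A: J = (π × 0.038^4) / 2 = 3.275 × 10⁻⁶ m⁴
  B: J = (π × 0.039^4) / 2 = 3.634 × 10⁻⁶ m⁴
3.634 × 10⁻⁶ m⁴ > 3.275 × 10⁻⁶ m⁴, so B is larger.
Final answer: B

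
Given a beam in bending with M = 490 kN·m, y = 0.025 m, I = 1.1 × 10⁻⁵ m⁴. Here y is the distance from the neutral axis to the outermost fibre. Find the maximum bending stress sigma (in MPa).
Model: a beam in bending, so sigma = (M·y) / I.
Convert to SI units:
  M = 490 kN·m = 490000 N·m
Substitute:
  sigma = (490000 × 0.025) / (1.1 × 10⁻⁵)
  sigma = 1.114 × 10⁹ Pa
Convert: sigma = 1.114 × 10⁹ Pa = 1114 MPa
Final answer: sigma = 1114 MPa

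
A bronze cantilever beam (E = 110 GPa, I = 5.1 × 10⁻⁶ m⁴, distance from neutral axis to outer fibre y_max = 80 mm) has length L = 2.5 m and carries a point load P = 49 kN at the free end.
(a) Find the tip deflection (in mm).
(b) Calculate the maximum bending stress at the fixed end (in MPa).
(a) Tip deflection of a cantilever with an end point load: δ = P·L^3 / (3·E·I). Convert P = 49 kN = 49000 N, E = 110 GPa = 1.1 × 10¹¹ Pa.
  δ = (49000 × 2.5^3) / (3 × (1.1 × 10¹¹) × (5.1 × 10⁻⁶)) = 0.4549 m = 454.9 mm
(b) Maximum bending moment at the fixed end: M = P·L = 49000 × 2.5 = 122500 N·m. Convert y_max = 80 mm = 0.08 m.
  σ = M·y_max / I = (122500 × 0.08) / (5.1 × 10⁻⁶) = 1.922 × 10⁹ Pa = 1922 MPa
Final answer: (a) δ = 454.9 mm, (b) σ = 1922 MPa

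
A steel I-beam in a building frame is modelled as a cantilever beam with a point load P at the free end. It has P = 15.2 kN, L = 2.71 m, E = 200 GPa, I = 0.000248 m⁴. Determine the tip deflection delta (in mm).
Model: a cantilever beam with a point load P at the free end, so delta = (P·L^3) / (3·E·I).
Convert to SI units:
  P = 15.2 kN = 15200 N
  E = 200 GPa = 2 × 10¹¹ Pa
Substitute:
  delta = (15200 × 2.71^3) / (3 × (2 × 10¹¹) × 0.000248)
  delta = 0.002033 m
Convert: delta = 0.002033 m = 2.033 mm
Final answer: delta = 2.033 mm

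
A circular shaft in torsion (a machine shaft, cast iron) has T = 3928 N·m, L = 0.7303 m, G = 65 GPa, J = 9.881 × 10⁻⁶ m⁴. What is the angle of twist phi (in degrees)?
Model: a circular shaft in torsion, so phi = (T·L) / (G·J).
Convert to SI units:
  G = 65 GPa = 6.5 × 10¹⁰ Pa
Substitute:
  phi = (3928 × 0.7303) / ((6.5 × 10¹⁰) × (9.881 × 10⁻⁶))
  phi = 0.004466 rad
Convert to degrees: phi = 0.004466 × 180/π = 0.2559°
Final answer: phi = 0.2559°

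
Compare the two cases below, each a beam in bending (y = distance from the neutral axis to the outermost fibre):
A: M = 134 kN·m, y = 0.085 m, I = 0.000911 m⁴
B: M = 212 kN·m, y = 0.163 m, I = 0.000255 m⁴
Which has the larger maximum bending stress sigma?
Model: a beam in bending (y = distance from the neutral axis to the outermost fibre), so sigma = (M·y) / I (SI units).
  A: sigma = (134000 × 0.085) / 0.000911 = 1.25 × 10⁷ Pa = 12.5 MPa
  B: sigma = (212000 × 0.163) / 0.000255 = 1.355 × 10⁸ Pa = 135.5 MPa
135.5 MPa > 12.5 MPa, so B is larger.
Final answer: B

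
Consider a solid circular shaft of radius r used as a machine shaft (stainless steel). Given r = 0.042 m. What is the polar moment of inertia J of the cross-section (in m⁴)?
Model: a solid circular shaft of radius r, so J = (π·r^4) / 2.
Substitute:
  J = (π × 0.042^4) / 2
  J = 4.888 × 10⁻⁶ m⁴
Final answer: J = 4.888 × 10⁻⁶ m⁴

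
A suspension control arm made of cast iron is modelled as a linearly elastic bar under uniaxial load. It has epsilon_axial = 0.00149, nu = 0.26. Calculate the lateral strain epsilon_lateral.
Model: a linearly elastic bar under uniaxial load, so epsilon_lateral = -nu·epsilon_axial.
Substitute:
  epsilon_lateral = -(0.26 × 0.00149)
  epsilon_lateral = -0.0003874
Final answer: epsilon_lateral = -0.0003874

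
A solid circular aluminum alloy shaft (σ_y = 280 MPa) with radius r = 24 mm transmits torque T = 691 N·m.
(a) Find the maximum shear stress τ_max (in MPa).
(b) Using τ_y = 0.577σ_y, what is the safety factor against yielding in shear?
(a) For a solid circular shaft, τ_max = T·r/J with J = π·r^4/2, i.e. τ_max = 2·T / (π·r^3). Convert r = 24 mm = 0.024 m.
  τ_max = (2 × 691) / (π × 0.024^3) = 3.182 × 10⁷ Pa = 31.82 MPa
(b) τ_y = 0.577 × 280 = 161.56 MPa
  SF = τ_y/τ_max = 161.56 / 31.82 = 5.077
Final answer: (a) τ_max = 31.82 MPa, (b) SF = 5.077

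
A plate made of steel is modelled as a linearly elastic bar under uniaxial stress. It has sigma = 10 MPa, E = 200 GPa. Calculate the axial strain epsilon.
Model: a linearly elastic bar under uniaxial stress, so epsilon = sigma / E.
Convert to SI units:
  sigma = 10 MPa = 1 × 10⁷ Pa
  E = 200 GPa = 2 × 10¹¹ Pa
Substitute:
  epsilon = (1 × 10⁷) / (2 × 10¹¹)
  epsilon = 5 × 10⁻⁵
Final answer: epsilon = 5 × 10⁻⁵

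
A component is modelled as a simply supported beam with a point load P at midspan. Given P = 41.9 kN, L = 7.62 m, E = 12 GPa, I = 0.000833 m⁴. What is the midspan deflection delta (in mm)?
Model: a simply supported beam with a point load P at midspan, so delta = (P·L^3) / (48·E·I).
Convert to SI units:
  P = 41.9 kN = 41900 N
  E = 12 GPa = 1.2 × 10¹⁰ Pa
Substitute:
  delta = (41900 × 7.62^3) / (48 × (1.2 × 10¹⁰) × 0.000833)
  delta = 0.03864 m
Convert: delta = 0.03864 m = 38.64 mm
Final answer: delta = 38.64 mm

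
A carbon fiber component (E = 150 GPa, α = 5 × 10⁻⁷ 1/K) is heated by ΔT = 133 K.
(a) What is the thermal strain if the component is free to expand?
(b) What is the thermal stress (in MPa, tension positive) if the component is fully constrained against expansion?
(a) Free thermal strain ε_th = α·ΔT = (5 × 10⁻⁷) × 133 = 6.65 × 10⁻⁵
(b) Fully constrained, the expansion is suppressed, so σ = -E·α·ΔT. Convert E = 150 GPa = 1.5 × 10¹¹ Pa.
  σ = -(1.5 × 10¹¹) × (5 × 10⁻⁷) × 133 = -9.975 × 10⁶ Pa = -9.975 MPa (compressive)
Final answer: (a) ε_th = 6.65 × 10⁻⁵, (b) σ = -9.975 MPa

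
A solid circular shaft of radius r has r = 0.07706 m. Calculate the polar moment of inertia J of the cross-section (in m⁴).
Model: a solid circular shaft of radius r, so J = (π·r^4) / 2.
Substitute:
  J = (π × 0.07706^4) / 2
  J = 5.539 × 10⁻⁵ m⁴
Final answer: J = 5.539 × 10⁻⁵ m⁴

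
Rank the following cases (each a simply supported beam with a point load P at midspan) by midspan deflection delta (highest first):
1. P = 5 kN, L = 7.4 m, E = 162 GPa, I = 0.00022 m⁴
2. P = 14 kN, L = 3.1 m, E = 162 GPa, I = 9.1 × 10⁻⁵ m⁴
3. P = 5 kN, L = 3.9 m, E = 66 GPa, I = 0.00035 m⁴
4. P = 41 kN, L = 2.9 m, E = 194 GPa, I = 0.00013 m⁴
Model: a simply supported beam with a point load P at midspan, so delta = (P·L^3) / (48·E·I) (SI units).
  Case 1: delta = (5000 × 7.4^3) / (48 × (1.62 × 10¹¹) × 0.00022) = 0.001184 m = 1.184 mm
  Case 2: delta = (14000 × 3.1^3) / (48 × (1.62 × 10¹¹) × (9.1 × 10⁻⁵)) = 0.0005894 m = 0.5894 mm
  Case 3: delta = (5000 × 3.9^3) / (48 × (6.6 × 10¹⁰) × 0.00035) = 0.0002675 m = 0.2675 mm
  Case 4: delta = (41000 × 2.9^3) / (48 × (1.94 × 10¹¹) × 0.00013) = 0.000826 m = 0.826 mm
Ordering: 1.184 mm (case 1) > 0.826 mm (case 4) > 0.5894 mm (case 2) > 0.2675 mm (case 3)
Final answer: 1, 4, 2, 3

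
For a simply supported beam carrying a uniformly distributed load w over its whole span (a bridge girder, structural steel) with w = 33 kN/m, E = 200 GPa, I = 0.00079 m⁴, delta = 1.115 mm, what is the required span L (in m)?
Model: a simply supported beam carrying a uniformly distributed load w over its whole span, so delta = (5·w·L^4) / (384·E·I).
Solve for L: L = ((384·delta·E·I) / (5·w))^(1/4).
Convert to SI units:
  w = 33 kN/m = 33000 N/m
  E = 200 GPa = 2 × 10¹¹ Pa
  delta = 1.115 mm = 0.001115 m
Substitute:
  L = ((384 × 0.001115 × (2 × 10¹¹) × 0.00079) / (5 × 33000))^(1/4)
  L = 4.5 m
Final answer: L = 4.5 m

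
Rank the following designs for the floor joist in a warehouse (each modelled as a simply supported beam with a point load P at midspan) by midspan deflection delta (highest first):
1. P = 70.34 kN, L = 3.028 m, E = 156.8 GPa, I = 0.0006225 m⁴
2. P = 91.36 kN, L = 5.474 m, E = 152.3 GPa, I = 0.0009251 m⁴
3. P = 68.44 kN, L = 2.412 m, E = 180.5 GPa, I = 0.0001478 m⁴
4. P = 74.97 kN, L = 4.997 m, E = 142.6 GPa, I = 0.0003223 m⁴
Model: a simply supported beam with a point load P at midspan, so delta = (P·L^3) / (48·E·I) (SI units).
  Case 1: delta = (70340 × 3.028^3) / (48 × (1.568 × 10¹¹) × 0.0006225) = 0.0004168 m = 0.4168 mm
  Case 2: delta = (91360 × 5.474^3) / (48 × (1.523 × 10¹¹) × 0.0009251) = 0.002216 m = 2.216 mm
  Case 3: delta = (68440 × 2.412^3) / (48 × (1.805 × 10¹¹) × 0.0001478) = 0.00075 m = 0.75 mm
  Case 4: delta = (74970 × 4.997^3) / (48 × (1.426 × 10¹¹) × 0.0003223) = 0.00424 m = 4.24 mm
Ordering: 4.24 mm (case 4) > 2.216 mm (case 2) > 0.75 mm (case 3) > 0.4168 mm (case 1)
Final answer: 4, 2, 3, 1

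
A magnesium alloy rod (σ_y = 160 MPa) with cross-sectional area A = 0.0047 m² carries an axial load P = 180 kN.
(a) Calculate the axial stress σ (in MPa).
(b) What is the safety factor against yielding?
(a) Axial stress σ = P/A. Convert P = 180 kN = 180000 N.
  σ = 180000 / 0.0047 = 3.83 × 10⁷ Pa = 38.3 MPa
(b) Safety factor SF = σ_y/σ = 160 / 38.3 = 4.178
Final answer: (a) σ = 38.3 MPa, (b) SF = 4.178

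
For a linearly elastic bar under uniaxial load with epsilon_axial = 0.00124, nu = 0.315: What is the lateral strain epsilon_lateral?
Model: a linearly elastic bar under uniaxial load, so epsilon_lateral = -nu·epsilon_axial.
Substitute:
  epsilon_lateral = -(0.315 × 0.00124)
  epsilon_lateral = -0.0003906
Final answer: epsilon_lateral = -0.0003906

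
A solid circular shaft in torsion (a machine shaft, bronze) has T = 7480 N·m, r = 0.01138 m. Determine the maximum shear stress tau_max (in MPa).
Model: a solid circular shaft in torsion, so tau_max = (2·T) / (π·r^3).
Substitute:
  tau_max = (2 × 7480) / (π × 0.01138^3)
  tau_max = 3.231 × 10⁹ Pa
Convert: tau_max = 3.231 × 10⁹ Pa = 3231 MPa
Final answer: tau_max = 3231 MPa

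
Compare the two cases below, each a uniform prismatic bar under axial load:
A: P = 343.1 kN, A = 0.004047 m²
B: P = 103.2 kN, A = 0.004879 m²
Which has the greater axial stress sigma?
Model: a uniform prismatic bar under axial load, so sigma = P / A (SI units).
  A: sigma = 343100 / 0.004047 = 8.478 × 10⁷ Pa = 84.78 MPa
  B: sigma = 103200 / 0.004879 = 2.115 × 10⁷ Pa = 21.15 MPa
84.78 MPa > 21.15 MPa, so A is larger.
Final answer: A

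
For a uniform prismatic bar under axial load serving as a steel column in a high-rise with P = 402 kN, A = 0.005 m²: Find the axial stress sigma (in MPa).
Model: a uniform prismatic bar under axial load, so sigma = P / A.
Convert to SI units:
  P = 402 kN = 402000 N
Substitute:
  sigma = 402000 / 0.005
  sigma = 8.04 × 10⁷ Pa
Convert: sigma = 8.04 × 10⁷ Pa = 80.4 MPa
Final answer: sigma = 80.4 MPa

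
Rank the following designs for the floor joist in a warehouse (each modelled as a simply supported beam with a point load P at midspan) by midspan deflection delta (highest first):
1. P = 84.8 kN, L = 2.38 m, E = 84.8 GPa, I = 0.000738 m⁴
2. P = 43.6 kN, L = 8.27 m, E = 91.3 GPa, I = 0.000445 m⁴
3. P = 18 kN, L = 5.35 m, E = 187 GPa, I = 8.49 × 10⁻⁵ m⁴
Model: a simply supported beam with a point load P at midspan, so delta = (P·L^3) / (48·E·I) (SI units).
  Case 1: delta = (84800 × 2.38^3) / (48 × (8.48 × 10¹⁰) × 0.000738) = 0.0003806 m = 0.3806 mm
  Case 2: delta = (43600 × 8.27^3) / (48 × (9.13 × 10¹⁰) × 0.000445) = 0.01265 m = 12.65 mm
  Case 3: delta = (18000 × 5.35^3) / (48 × (1.87 × 10¹¹) × (8.49 × 10⁻⁵)) = 0.003617 m = 3.617 mm
Ordering: 12.65 mm (case 2) > 3.617 mm (case 3) > 0.3806 mm (case 1)
Final answer: 2, 3, 1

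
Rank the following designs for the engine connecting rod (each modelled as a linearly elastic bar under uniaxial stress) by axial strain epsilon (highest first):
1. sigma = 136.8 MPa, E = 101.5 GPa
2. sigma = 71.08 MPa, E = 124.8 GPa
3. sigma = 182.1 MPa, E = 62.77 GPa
Model: a linearly elastic bar under uniaxial stress, so epsilon = sigma / E (SI units).
  Case 1: epsilon = (1.368 × 10⁸) / (1.015 × 10¹¹) = 0.001348
  Case 2: epsilon = (7.108 × 10⁷) / (1.248 × 10¹¹) = 0.0005696
  Case 3: epsilon = (1.821 × 10⁸) / (6.277 × 10¹⁰) = 0.002901
Ordering: 0.002901 (case 3) > 0.001348 (case 1) > 0.0005696 (case 2)
Final answer: 3, 1, 2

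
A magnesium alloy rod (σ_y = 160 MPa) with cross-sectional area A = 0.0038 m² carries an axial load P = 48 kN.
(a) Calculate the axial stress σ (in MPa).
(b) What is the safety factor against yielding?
(a) Axial stress σ = P/A. Convert P = 48 kN = 48000 N.
  σ = 48000 / 0.0038 = 1.263 × 10⁷ Pa = 12.63 MPa
(b) Safety factor SF = σ_y/σ = 160 / 12.63 = 12.67
Final answer: (a) σ = 12.63 MPa, (b) SF = 12.67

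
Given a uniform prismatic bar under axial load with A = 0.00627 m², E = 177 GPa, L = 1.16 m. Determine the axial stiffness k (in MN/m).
Model: a uniform prismatic bar under axial load, so k = (A·E) / L.
Convert to SI units:
  E = 177 GPa = 1.77 × 10¹¹ Pa
Substitute:
  k = (0.00627 × (1.77 × 10¹¹)) / 1.16
  k = 9.567 × 10⁸ N/m
Convert: k = 9.567 × 10⁸ N/m = 956.7 MN/m
Final answer: k = 956.7 MN/m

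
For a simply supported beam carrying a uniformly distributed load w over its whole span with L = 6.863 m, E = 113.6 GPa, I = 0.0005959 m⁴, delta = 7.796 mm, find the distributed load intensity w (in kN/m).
Model: a simply supported beam carrying a uniformly distributed load w over its whole span, so delta = (5·w·L^4) / (384·E·I).
Solve for w: w = (384·delta·E·I) / (5·L^4).
Convert to SI units:
  E = 113.6 GPa = 1.136 × 10¹¹ Pa
  delta = 7.796 mm = 0.007796 m
Substitute:
  w = (384 × 0.007796 × (1.136 × 10¹¹) × 0.0005959) / (5 × 6.863^4)
  w = 18270 N/m
Convert: w = 18270 N/m = 18.27 kN/m
Final answer: w = 18.27 kN/m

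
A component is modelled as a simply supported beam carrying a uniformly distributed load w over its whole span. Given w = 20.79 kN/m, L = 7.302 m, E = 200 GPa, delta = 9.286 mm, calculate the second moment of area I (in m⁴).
Model: a simply supported beam carrying a uniformly distributed load w over its whole span, so delta = (5·w·L^4) / (384·E·I).
Solve for I: I = (5·w·L^4) / (384·delta·E).
Convert to SI units:
  w = 20.79 kN/m = 20790 N/m
  E = 200 GPa = 2 × 10¹¹ Pa
  delta = 9.286 mm = 0.009286 m
Substitute:
  I = (5 × 20790 × 7.302^4) / (384 × 0.009286 × (2 × 10¹¹))
  I = 0.0004144 m⁴
Final answer: I = 0.0004144 m⁴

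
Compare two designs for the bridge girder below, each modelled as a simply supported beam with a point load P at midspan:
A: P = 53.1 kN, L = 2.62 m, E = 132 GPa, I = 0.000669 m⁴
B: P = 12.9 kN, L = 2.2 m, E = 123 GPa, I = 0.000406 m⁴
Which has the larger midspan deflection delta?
Model: a simply supported beam with a point load P at midspan, so delta = (P·L^3) / (48·E·I) (SI units).
  A: delta = (53100 × 2.62^3) / (48 × (1.32 × 10¹¹) × 0.000669) = 0.0002253 m = 0.2253 mm
  B: delta = (12900 × 2.2^3) / (48 × (1.23 × 10¹¹) × 0.000406) = 5.73 × 10⁻⁵ m = 0.0573 mm
0.2253 mm > 0.0573 mm, so A is larger.
Final answer: A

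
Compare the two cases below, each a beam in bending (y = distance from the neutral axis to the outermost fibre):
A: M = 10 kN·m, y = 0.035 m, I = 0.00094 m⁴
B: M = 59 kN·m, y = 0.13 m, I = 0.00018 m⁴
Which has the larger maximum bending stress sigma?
Model: a beam in bending (y = distance from the neutral axis to the outermost fibre), so sigma = (M·y) / I (SI units).
  A: sigma = (10000 × 0.035) / 0.00094 = 372300 Pa = 0.3723 MPa
  B: sigma = (59000 × 0.13) / 0.00018 = 4.261 × 10⁷ Pa = 42.61 MPa
42.61 MPa > 0.3723 MPa, so B is larger.
Final answer: B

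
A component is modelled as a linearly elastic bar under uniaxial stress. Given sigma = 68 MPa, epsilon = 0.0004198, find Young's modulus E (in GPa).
Model: a linearly elastic bar under uniaxial stress, so epsilon = sigma / E.
Solve for E: E = sigma / epsilon.
Convert to SI units:
  sigma = 68 MPa = 6.8 × 10⁷ Pa
Substitute:
  E = (6.8 × 10⁷) / 0.0004198
  E = 1.62 × 10¹¹ Pa
Convert: E = 1.62 × 10¹¹ Pa = 162 GPa
Final answer: E = 162 GPa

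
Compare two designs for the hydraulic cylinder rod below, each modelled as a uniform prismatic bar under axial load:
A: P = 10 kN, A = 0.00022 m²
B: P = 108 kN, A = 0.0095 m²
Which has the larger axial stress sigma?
Model: a uniform prismatic bar under axial load, so sigma = P / A (SI units).
  A: sigma = 10000 / 0.00022 = 4.545 × 10⁷ Pa = 45.45 MPa
  B: sigma = 108000 / 0.0095 = 1.137 × 10⁷ Pa = 11.37 MPa
45.45 MPa > 11.37 MPa, so A is larger.
Final answer: A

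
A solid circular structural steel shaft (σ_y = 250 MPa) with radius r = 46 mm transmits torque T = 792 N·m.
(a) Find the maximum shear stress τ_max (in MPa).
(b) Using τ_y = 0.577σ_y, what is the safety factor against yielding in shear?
(a) For a solid circular shaft, τ_max = T·r/J with J = π·r^4/2, i.e. τ_max = 2·T / (π·r^3). Convert r = 46 mm = 0.046 m.
  τ_max = (2 × 792) / (π × 0.046^3) = 5.18 × 10⁶ Pa = 5.18 MPa
(b) τ_y = 0.577 × 250 = 144.25 MPa
  SF = τ_y/τ_max = 144.25 / 5.18 = 27.85
Final answer: (a) τ_max = 5.18 MPa, (b) SF = 27.85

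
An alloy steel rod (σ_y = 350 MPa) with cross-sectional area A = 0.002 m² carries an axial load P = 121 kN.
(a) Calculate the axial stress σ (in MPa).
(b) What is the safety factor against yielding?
(a) Axial stress σ = P/A. Convert P = 121 kN = 121000 N.
  σ = 121000 / 0.002 = 6.05 × 10⁷ Pa = 60.5 MPa
(b) Safety factor SF = σ_y/σ = 350 / 60.5 = 5.785
Final answer: (a) σ = 60.5 MPa, (b) SF = 5.785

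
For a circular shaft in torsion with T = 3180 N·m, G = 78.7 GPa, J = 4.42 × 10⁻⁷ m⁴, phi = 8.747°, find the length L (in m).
Model: a circular shaft in torsion, so phi = (T·L) / (G·J).
Solve for L: L = (phi·G·J) / T.
Convert to SI units:
  G = 78.7 GPa = 7.87 × 10¹⁰ Pa
  phi = 8.747° = 0.1527 rad
Substitute:
  L = (0.1527 × (7.87 × 10¹⁰) × (4.42 × 10⁻⁷)) / 3180
  L = 1.67 m
Final answer: L = 1.67 m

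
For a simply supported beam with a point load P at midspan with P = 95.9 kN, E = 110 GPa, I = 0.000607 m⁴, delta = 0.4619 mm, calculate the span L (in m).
Model: a simply supported beam with a point load P at midspan, so delta = (P·L^3) / (48·E·I).
Solve for L: L = ((48·delta·E·I) / P)^(1/3).
Convert to SI units:
  P = 95.9 kN = 95900 N
  E = 110 GPa = 1.1 × 10¹¹ Pa
  delta = 0.4619 mm = 0.0004619 m
Substitute:
  L = ((48 × 0.0004619 × (1.1 × 10¹¹) × 0.000607) / 95900)^(1/3)
  L = 2.49 m
Final answer: L = 2.49 m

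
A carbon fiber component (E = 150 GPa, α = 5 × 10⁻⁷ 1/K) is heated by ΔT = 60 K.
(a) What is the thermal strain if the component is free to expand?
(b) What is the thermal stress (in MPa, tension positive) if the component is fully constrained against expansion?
(a) Free thermal strain ε_th = α·ΔT = (5 × 10⁻⁷) × 60 = 3 × 10⁻⁵
(b) Fully constrained, the expansion is suppressed, so σ = -E·α·ΔT. Convert E = 150 GPa = 1.5 × 10¹¹ Pa.
  σ = -(1.5 × 10¹¹) × (5 × 10⁻⁷) × 60 = -4.5 × 10⁶ Pa = -4.5 MPa (compressive)
Final answer: (a) ε_th = 3 × 10⁻⁵, (b) σ = -4.5 MPa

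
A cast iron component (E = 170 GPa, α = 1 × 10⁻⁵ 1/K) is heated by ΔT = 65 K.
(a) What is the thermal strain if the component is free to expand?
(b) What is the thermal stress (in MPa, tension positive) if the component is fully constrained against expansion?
(a) Free thermal strain ε_th = α·ΔT = (1 × 10⁻⁵) × 65 = 0.00065
(b) Fully constrained, the expansion is suppressed, so σ = -E·α·ΔT. Convert E = 170 GPa = 1.7 × 10¹¹ Pa.
  σ = -(1.7 × 10¹¹) × (1 × 10⁻⁵) × 65 = -1.105 × 10⁸ Pa = -110.5 MPa (compressive)
Final answer: (a) ε_th = 0.00065, (b) σ = -110.5 MPa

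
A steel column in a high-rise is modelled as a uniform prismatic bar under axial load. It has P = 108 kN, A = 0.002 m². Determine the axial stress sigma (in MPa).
Model: a uniform prismatic bar under axial load, so sigma = P / A.
Convert to SI units:
  P = 108 kN = 108000 N
Substitute:
  sigma = 108000 / 0.002
  sigma = 5.4 × 10⁷ Pa
Convert: sigma = 5.4 × 10⁷ Pa = 54 MPa
Final answer: sigma = 54 MPa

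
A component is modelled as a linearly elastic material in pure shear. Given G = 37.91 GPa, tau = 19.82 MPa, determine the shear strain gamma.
Model: a linearly elastic material in pure shear, so tau = G·gamma.
Solve for gamma: gamma = tau / G.
Convert to SI units:
  G = 37.91 GPa = 3.791 × 10¹⁰ Pa
  tau = 19.82 MPa = 1.982 × 10⁷ Pa
Substitute:
  gamma = (1.982 × 10⁷) / (3.791 × 10¹⁰)
  gamma = 0.0005228
Final answer: gamma = 0.0005228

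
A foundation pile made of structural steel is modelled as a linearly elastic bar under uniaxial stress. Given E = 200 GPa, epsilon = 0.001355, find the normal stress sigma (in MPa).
Model: a linearly elastic bar under uniaxial stress, so epsilon = sigma / E.
Solve for sigma: sigma = epsilon·E.
Convert to SI units:
  E = 200 GPa = 2 × 10¹¹ Pa
Substitute:
  sigma = 0.001355 × (2 × 10¹¹)
  sigma = 2.71 × 10⁸ Pa
Convert: sigma = 2.71 × 10⁸ Pa = 271 MPa
Final answer: sigma = 271 MPa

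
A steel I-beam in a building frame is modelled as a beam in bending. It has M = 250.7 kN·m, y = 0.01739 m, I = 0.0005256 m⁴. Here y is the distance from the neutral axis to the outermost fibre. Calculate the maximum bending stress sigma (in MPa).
Model: a beam in bending, so sigma = (M·y) / I.
Convert to SI units:
  M = 250.7 kN·m = 250700 N·m
Substitute:
  sigma = (250700 × 0.01739) / 0.0005256
  sigma = 8.295 × 10⁶ Pa
Convert: sigma = 8.295 × 10⁶ Pa = 8.295 MPa
Final answer: sigma = 8.295 MPa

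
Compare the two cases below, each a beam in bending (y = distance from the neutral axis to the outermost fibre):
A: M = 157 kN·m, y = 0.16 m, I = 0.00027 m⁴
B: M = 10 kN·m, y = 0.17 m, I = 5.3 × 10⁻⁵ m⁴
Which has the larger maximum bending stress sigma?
Model: a beam in bending (y = distance from the neutral axis to the outermost fibre), so sigma = (M·y) / I (SI units).
  A: sigma = (157000 × 0.16) / 0.00027 = 9.304 × 10⁷ Pa = 93.04 MPa
  B: sigma = (10000 × 0.17) / (5.3 × 10⁻⁵) = 3.208 × 10⁷ Pa = 32.08 MPa
93.04 MPa > 32.08 MPa, so A is larger.
Final answer: A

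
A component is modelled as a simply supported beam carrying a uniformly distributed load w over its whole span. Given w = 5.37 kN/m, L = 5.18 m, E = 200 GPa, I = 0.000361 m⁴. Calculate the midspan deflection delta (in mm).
Model: a simply supported beam carrying a uniformly distributed load w over its whole span, so delta = (5·w·L^4) / (384·E·I).
Convert to SI units:
  w = 5.37 kN/m = 5370 N/m
  E = 200 GPa = 2 × 10¹¹ Pa
Substitute:
  delta = (5 × 5370 × 5.18^4) / (384 × (2 × 10¹¹) × 0.000361)
  delta = 0.0006973 m
Convert: delta = 0.0006973 m = 0.6973 mm
Final answer: delta = 0.6973 mm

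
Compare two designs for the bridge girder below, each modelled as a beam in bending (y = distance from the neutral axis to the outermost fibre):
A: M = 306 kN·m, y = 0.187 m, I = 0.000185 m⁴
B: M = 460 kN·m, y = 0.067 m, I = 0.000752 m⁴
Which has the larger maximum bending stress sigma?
Model: a beam in bending (y = distance from the neutral axis to the outermost fibre), so sigma = (M·y) / I (SI units).
  A: sigma = (306000 × 0.187) / 0.000185 = 3.093 × 10⁸ Pa = 309.3 MPa
  B: sigma = (460000 × 0.067) / 0.000752 = 4.098 × 10⁷ Pa = 40.98 MPa
309.3 MPa > 40.98 MPa, so A is larger.
Final answer: A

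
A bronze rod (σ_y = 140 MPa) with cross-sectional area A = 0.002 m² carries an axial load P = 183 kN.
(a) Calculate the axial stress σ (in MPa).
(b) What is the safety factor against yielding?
(a) Axial stress σ = P/A. Convert P = 183 kN = 183000 N.
  σ = 183000 / 0.002 = 9.15 × 10⁷ Pa = 91.5 MPa
(b) Safety factor SF = σ_y/σ = 140 / 91.5 = 1.53
Final answer: (a) σ = 91.5 MPa, (b) SF = 1.53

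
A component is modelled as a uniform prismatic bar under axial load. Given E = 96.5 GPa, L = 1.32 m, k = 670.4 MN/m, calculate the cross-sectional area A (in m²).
Model: a uniform prismatic bar under axial load, so k = (A·E) / L.
Solve for A: A = (k·L) / E.
Convert to SI units:
  E = 96.5 GPa = 9.65 × 10¹⁰ Pa
  k = 670.4 MN/m = 6.704 × 10⁸ N/m
Substitute:
  A = ((6.704 × 10⁸) × 1.32) / (9.65 × 10¹⁰)
  A = 0.00917 m²
Final answer: A = 0.00917 m²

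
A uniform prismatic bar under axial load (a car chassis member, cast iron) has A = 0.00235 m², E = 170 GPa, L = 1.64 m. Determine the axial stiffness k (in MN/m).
Model: a uniform prismatic bar under axial load, so k = (A·E) / L.
Convert to SI units:
  E = 170 GPa = 1.7 × 10¹¹ Pa
Substitute:
  k = (0.00235 × (1.7 × 10¹¹)) / 1.64
  k = 2.436 × 10⁸ N/m
Convert: k = 2.436 × 10⁸ N/m = 243.6 MN/m
Final answer: k = 243.6 MN/m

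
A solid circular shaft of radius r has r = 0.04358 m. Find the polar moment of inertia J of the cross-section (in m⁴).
Model: a solid circular shaft of radius r, so J = (π·r^4) / 2.
Substitute:
  J = (π × 0.04358^4) / 2
  J = 5.666 × 10⁻⁶ m⁴
Final answer: J = 5.666 × 10⁻⁶ m⁴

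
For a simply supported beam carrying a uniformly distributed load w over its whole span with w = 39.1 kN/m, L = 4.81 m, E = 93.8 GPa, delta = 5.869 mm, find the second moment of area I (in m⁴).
Model: a simply supported beam carrying a uniformly distributed load w over its whole span, so delta = (5·w·L^4) / (384·E·I).
Solve for I: I = (5·w·L^4) / (384·delta·E).
Convert to SI units:
  w = 39.1 kN/m = 39100 N/m
  E = 93.8 GPa = 9.38 × 10¹⁰ Pa
  delta = 5.869 mm = 0.005869 m
Substitute:
  I = (5 × 39100 × 4.81^4) / (384 × 0.005869 × (9.38 × 10¹⁰))
  I = 0.000495 m⁴
Final answer: I = 0.000495 m⁴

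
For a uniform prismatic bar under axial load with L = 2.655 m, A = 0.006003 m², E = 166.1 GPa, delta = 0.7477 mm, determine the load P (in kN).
Model: a uniform prismatic bar under axial load, so delta = (P·L) / (A·E).
Solve for P: P = (delta·A·E) / L.
Convert to SI units:
  E = 166.1 GPa = 1.661 × 10¹¹ Pa
  delta = 0.7477 mm = 0.0007477 m
Substitute:
  P = (0.0007477 × 0.006003 × (1.661 × 10¹¹)) / 2.655
  P = 280800 N
Convert: P = 280800 N = 280.8 kN
Final answer: P = 280.8 kN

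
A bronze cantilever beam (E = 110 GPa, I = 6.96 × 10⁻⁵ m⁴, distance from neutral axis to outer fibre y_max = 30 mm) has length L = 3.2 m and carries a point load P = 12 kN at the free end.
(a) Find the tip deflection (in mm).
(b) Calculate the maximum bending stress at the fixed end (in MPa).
(a) Tip deflection of a cantilever with an end point load: δ = P·L^3 / (3·E·I). Convert P = 12 kN = 12000 N, E = 110 GPa = 1.1 × 10¹¹ Pa.
  δ = (12000 × 3.2^3) / (3 × (1.1 × 10¹¹) × (6.96 × 10⁻⁵)) = 0.01712 m = 17.12 mm
(b) Maximum bending moment at the fixed end: M = P·L = 12000 × 3.2 = 38400 N·m. Convert y_max = 30 mm = 0.03 m.
  σ = M·y_max / I = (38400 × 0.03) / (6.96 × 10⁻⁵) = 1.655 × 10⁷ Pa = 16.55 MPa
Final answer: (a) δ = 17.12 mm, (b) σ = 16.55 MPa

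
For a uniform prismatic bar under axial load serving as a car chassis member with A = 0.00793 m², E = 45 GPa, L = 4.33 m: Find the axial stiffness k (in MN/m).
Model: a uniform prismatic bar under axial load, so k = (A·E) / L.
Convert to SI units:
  E = 45 GPa = 4.5 × 10¹⁰ Pa
Substitute:
  k = (0.00793 × (4.5 × 10¹⁰)) / 4.33
  k = 8.241 × 10⁷ N/m
Convert: k = 8.241 × 10⁷ N/m = 82.41 MN/m
Final answer: k = 82.41 MN/m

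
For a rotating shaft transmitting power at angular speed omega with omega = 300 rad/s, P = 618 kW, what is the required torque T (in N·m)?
Model: a rotating shaft transmitting power at angular speed omega, so P = T·omega.
Solve for T: T = P / omega.
Convert to SI units:
  P = 618 kW = 618000 W
Substitute:
  T = 618000 / 300
  T = 2060 N·m
Final answer: T = 2060 N·m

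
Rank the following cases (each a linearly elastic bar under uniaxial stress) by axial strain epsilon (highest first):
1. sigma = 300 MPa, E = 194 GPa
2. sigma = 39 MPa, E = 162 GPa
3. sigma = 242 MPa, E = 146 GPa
Model: a linearly elastic bar under uniaxial stress, so epsilon = sigma / E (SI units).
  Case 1: epsilon = (3 × 10⁸) / (1.94 × 10¹¹) = 0.001546
  Case 2: epsilon = (3.9 × 10⁷) / (1.62 × 10¹¹) = 0.0002407
  Case 3: epsilon = (2.42 × 10⁸) / (1.46 × 10¹¹) = 0.001658
Ordering: 0.001658 (case 3) > 0.001546 (case 1) > 0.0002407 (case 2)
Final answer: 3, 1, 2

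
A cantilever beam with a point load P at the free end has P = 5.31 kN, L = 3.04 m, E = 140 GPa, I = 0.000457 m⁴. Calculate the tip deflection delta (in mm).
Model: a cantilever beam with a point load P at the free end, so delta = (P·L^3) / (3·E·I).
Convert to SI units:
  P = 5.31 kN = 5310 N
  E = 140 GPa = 1.4 × 10¹¹ Pa
Substitute:
  delta = (5310 × 3.04^3) / (3 × (1.4 × 10¹¹) × 0.000457)
  delta = 0.0007772 m
Convert: delta = 0.0007772 m = 0.7772 mm
Final answer: delta = 0.7772 mm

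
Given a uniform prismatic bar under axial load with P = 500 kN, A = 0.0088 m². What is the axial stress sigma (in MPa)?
Model: a uniform prismatic bar under axial load, so sigma = P / A.
Convert to SI units:
  P = 500 kN = 500000 N
Substitute:
  sigma = 500000 / 0.0088
  sigma = 5.682 × 10⁷ Pa
Convert: sigma = 5.682 × 10⁷ Pa = 56.82 MPa
Final answer: sigma = 56.82 MPa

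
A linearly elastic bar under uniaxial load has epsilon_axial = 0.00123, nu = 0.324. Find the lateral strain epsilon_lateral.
Model: a linearly elastic bar under uniaxial load, so epsilon_lateral = -nu·epsilon_axial.
Substitute:
  epsilon_lateral = -(0.324 × 0.00123)
  epsilon_lateral = -0.0003985
Final answer: epsilon_lateral = -0.0003985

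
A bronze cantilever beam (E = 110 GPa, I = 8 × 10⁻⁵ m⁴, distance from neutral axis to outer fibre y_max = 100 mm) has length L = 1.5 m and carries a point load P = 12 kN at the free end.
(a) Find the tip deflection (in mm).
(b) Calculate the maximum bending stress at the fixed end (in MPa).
(a) Tip deflection of a cantilever with an end point load: δ = P·L^3 / (3·E·I). Convert P = 12 kN = 12000 N, E = 110 GPa = 1.1 × 10¹¹ Pa.
  δ = (12000 × 1.5^3) / (3 × (1.1 × 10¹¹) × (8 × 10⁻⁵)) = 0.001534 m = 1.534 mm
(b) Maximum bending moment at the fixed end: M = P·L = 12000 × 1.5 = 18000 N·m. Convert y_max = 100 mm = 0.1 m.
  σ = M·y_max / I = (18000 × 0.1) / (8 × 10⁻⁵) = 2.25 × 10⁷ Pa = 22.5 MPa
Final answer: (a) δ = 1.534 mm, (b) σ = 22.5 MPa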